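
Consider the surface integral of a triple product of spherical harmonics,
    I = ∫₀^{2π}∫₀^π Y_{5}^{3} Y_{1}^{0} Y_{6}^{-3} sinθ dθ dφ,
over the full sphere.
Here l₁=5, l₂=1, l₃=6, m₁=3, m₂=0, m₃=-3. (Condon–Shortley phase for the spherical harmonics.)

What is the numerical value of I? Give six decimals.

Rules hold: Σm=0, L=12 even, 4≤6≤6.
N = 11·3·13 = 429
Δ = 0!·10!·2!/13! = 1/858
Racah Σ t=0..0: t=0:+1/14400 = 1/14400
⇒ 3j(5 1 6; 0 0 0)² = 6/143, sgn +1
Racah Σ t=0..0: t=0:+1/80640 = 1/80640
⇒ 3j(5 1 6; 3 0 -3)² = 9/286, sgn -1
4πI² = N·(3j₀)²·(3jₘ)² = 81/143
I = -1·√(0.566434/4π) = -0.21230956

-0.212310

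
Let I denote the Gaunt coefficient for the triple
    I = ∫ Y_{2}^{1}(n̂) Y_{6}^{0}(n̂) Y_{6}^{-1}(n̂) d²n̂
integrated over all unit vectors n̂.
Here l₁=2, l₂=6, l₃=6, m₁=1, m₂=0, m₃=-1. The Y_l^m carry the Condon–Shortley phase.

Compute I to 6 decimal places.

-0.030344

Rules hold: Σm=0, L=14 even, 4≤6≤8.
N = 5·13·13 = 845
Δ = 2!·2!·10!/15! = 1/90090
Racah Σ t=0..2: t=0:+1/69120 t=1:−1/14400 t=2:+1/69120 = -7/172800
⇒ 3j(2 6 6; 0 0 0)² = 14/715, sgn -1
Racah Σ t=0..1: t=0:+1/34560 t=1:−1/28800 = -1/172800
⇒ 3j(2 6 6; 1 0 -1)² = 1/1430, sgn +1
4πI² = N·(3j₀)²·(3jₘ)² = 7/605
I = -1·√(0.0115702/4π) = -0.03034355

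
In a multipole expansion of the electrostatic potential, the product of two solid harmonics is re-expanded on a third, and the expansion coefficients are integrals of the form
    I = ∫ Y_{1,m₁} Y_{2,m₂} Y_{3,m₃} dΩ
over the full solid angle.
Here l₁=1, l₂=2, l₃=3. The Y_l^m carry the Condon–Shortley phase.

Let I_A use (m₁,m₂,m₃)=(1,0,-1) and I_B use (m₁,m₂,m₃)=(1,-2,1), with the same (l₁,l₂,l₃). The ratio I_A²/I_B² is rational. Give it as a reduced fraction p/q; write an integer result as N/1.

Shared (l₁,l₂,l₃)=(1,2,3): N and (l;000)² cancel in I_A²/I_B².
A: Δ = 0!·2!·4!/7! = 1/105; Racah Σ t=0..0: t=0:+1/8 = 1/8; ⇒ 3j(1 2 3; 1 0 -1)² = 2/35, sgn +1
B: Δ = 0!·2!·4!/7! = 1/105; Racah Σ t=0..0: t=0:+1/48 = 1/48; ⇒ 3j(1 2 3; 1 -2 1)² = 1/105, sgn +1
I_A²/I_B² = (2/35)/(1/105) = 6/1

6/1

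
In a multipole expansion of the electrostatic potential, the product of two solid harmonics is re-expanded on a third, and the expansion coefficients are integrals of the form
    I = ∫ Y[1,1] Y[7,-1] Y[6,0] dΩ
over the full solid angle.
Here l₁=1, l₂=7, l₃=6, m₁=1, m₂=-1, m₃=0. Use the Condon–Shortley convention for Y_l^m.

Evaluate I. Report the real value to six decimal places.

-0.185147

m-sum 0 ✓  L=14 even ✓  6≤6≤8 ✓
Π(2lᵢ+1) = 3×15×13 = 585
triangle coeff Δ(1,7,6) = 1/1365
Σ_t [1,1]: t=1:−1/518400 = -1/518400
(3j)²=7/195 [(1 7 6; 0 0 0)], sign=-1
Σ_t [0,0]: t=0:+1/1036800 = 1/1036800
(3j)²=4/195 [(1 7 6; 1 -1 0)], sign=+1
⇒ 4πI² = 28/65
I = (-1)√(28/65/(4π)) = -0.18514731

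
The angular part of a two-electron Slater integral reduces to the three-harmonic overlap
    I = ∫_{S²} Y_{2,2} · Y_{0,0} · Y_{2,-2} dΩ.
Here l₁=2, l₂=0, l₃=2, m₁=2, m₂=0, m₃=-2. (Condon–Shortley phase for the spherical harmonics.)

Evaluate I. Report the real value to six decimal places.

Checks pass: Σm=0; 4 even; l₃=2∈[2,2].
(2·2+1)(2·0+1)(2·2+1) = 25
Δ: 0! 4! 0! / 5! → 1/5
sum: t=0:+1/4 = 1/4
3j²(2 0 2; 0 0 0) = Δ·Π!·Σ² = 1/5  (sign +1)
sum: t=0:+1/24 = 1/24
3j²(2 0 2; 2 0 -2) = Δ·Π!·Σ² = 1/5  (sign +1)
combine: 4πI² = 25·1/5·1/5 = 1/1
take √, sign +1: I = 0.28209479

0.282095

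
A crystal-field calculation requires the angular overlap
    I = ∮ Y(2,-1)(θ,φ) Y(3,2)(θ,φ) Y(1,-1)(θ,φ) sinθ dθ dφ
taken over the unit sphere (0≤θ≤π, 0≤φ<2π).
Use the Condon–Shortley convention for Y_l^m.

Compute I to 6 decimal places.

0.261169

Rules hold: Σm=0, L=6 even, 1≤1≤5.
N = 5·7·3 = 105
Δ = 4!·0!·2!/7! = 1/105
Racah Σ t=2..2: t=2:+1/4 = 1/4
⇒ 3j(2 3 1; 0 0 0)² = 3/35, sgn -1
Racah Σ t=3..3: t=3:−1/12 = -1/12
⇒ 3j(2 3 1; -1 2 -1)² = 2/21, sgn -1
4πI² = N·(3j₀)²·(3jₘ)² = 6/7
I = +1·√(0.857143/4π) = 0.26116903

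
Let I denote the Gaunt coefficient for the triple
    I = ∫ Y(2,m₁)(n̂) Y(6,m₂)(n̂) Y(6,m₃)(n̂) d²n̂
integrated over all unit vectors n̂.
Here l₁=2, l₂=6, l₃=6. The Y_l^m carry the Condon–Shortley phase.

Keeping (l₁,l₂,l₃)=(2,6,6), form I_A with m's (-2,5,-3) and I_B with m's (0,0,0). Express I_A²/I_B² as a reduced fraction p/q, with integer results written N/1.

55/98

Shared (l₁,l₂,l₃)=(2,6,6): N and (l;000)² cancel in I_A²/I_B².
A: Δ = 2!·2!·10!/15! = 1/90090; Racah Σ t=2..2: t=2:+1/1451520 = 1/1451520; ⇒ 3j(2 6 6; -2 5 -3)² = 1/91, sgn -1
B: Δ = 2!·2!·10!/15! = 1/90090; Racah Σ t=0..2: t=0:+1/69120 t=1:−1/14400 t=2:+1/69120 = -7/172800; ⇒ 3j(2 6 6; 0 0 0)² = 14/715, sgn -1
I_A²/I_B² = (1/91)/(14/715) = 55/98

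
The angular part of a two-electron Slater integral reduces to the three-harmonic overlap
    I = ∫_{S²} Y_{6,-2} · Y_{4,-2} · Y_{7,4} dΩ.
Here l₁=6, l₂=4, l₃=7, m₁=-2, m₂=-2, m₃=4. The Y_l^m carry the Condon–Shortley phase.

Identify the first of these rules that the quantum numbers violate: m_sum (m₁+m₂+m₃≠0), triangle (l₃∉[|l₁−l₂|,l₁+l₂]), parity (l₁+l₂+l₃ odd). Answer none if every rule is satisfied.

parity

m₁+m₂+m₃ = -2 − 2 + 4 = 0  ✓
triangle: |6−4|=2 ≤ l₃=7 ≤ 6+4=10  ✓
parity: l₁+l₂+l₃ = 17 is odd  ✗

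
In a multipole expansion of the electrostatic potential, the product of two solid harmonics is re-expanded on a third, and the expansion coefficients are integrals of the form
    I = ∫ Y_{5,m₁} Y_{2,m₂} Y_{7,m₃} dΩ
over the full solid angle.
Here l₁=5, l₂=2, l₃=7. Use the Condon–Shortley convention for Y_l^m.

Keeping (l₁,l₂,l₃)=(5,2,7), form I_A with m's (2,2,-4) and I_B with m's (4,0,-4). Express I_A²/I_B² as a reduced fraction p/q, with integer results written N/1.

Same 5,2,7: normalisation and zero-m 3j drop out of the ratio.
A: Δ: 0! 10! 4! / 15! → 1/15015; sum: t=0:+1/725760 = 1/725760; 3j²(5 2 7; 2 2 -4) = Δ·Π!·Σ² = 2/91  (sign -1)
B: Δ: 0! 10! 4! / 15! → 1/15015; sum: t=0:+1/1451520 = 1/1451520; 3j²(5 2 7; 4 0 -4) = Δ·Π!·Σ² = 1/91  (sign -1)
I_A²/I_B² = (2/91)/(1/91) = 2/1

2/1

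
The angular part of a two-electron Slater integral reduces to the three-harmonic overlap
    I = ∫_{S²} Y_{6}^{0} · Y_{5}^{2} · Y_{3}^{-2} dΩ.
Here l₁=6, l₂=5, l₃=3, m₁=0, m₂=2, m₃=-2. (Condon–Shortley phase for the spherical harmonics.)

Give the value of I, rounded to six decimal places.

Checks pass: Σm=0; 14 even; l₃=3∈[1,11].
(2·6+1)(2·5+1)(2·3+1) = 1001
Δ: 8! 4! 2! / 15! → 1/675675
sum: t=3:−1/8640 t=4:+1/2304 t=5:−1/8640 = 7/34560
3j²(6 5 3; 0 0 0) = Δ·Π!·Σ² = 7/429  (sign -1)
sum: t=5:−1/8640 t=6:+1/34560 = -1/11520
3j²(6 5 3; 0 2 -2) = Δ·Π!·Σ² = 3/143  (sign +1)
combine: 4πI² = 1001·7/429·3/143 = 49/143
take √, sign -1: I = -0.16512966

-0.165130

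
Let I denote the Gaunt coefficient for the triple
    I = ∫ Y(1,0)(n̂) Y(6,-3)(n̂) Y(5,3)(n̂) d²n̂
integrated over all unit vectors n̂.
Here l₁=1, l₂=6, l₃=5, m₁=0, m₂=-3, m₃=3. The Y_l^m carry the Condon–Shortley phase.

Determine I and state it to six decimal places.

-0.212310

m-sum 0 ✓  L=12 even ✓  5≤5≤7 ✓
Π(2lᵢ+1) = 3×13×11 = 429
triangle coeff Δ(1,6,5) = 1/858
Σ_t [1,1]: t=1:−1/14400 = -1/14400
(3j)²=6/143 [(1 6 5; 0 0 0)], sign=+1
Σ_t [1,1]: t=1:−1/80640 = -1/80640
(3j)²=9/286 [(1 6 5; 0 -3 3)], sign=-1
⇒ 4πI² = 81/143
I = (-1)√(81/143/(4π)) = -0.21230956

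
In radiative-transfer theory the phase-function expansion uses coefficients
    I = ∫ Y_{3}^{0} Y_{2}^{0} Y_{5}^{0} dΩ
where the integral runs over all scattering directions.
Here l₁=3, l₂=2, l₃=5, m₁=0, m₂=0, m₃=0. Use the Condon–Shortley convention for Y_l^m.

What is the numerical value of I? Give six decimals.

m-sum 0 ✓  L=10 even ✓  1≤5≤5 ✓
Π(2lᵢ+1) = 7×5×11 = 385
triangle coeff Δ(3,2,5) = 1/2310
Σ_t [0,0]: t=0:+1/144 = 1/144
(3j)²=10/231 [(3 2 5; 0 0 0)], sign=-1
(m-triple is (0,0,0) — same symbol as above.)
⇒ 4πI² = 500/693
I = (+1)√(500/693/(4π)) = 0.23961470

0.239615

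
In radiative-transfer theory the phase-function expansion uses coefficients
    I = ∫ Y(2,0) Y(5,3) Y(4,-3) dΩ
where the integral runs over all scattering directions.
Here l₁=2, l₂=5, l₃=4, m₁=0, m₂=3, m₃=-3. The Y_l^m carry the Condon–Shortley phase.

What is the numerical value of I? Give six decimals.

0.000000

l₁+l₂+l₃=11 is odd: 3j(l;000)=0 ⇒ I=0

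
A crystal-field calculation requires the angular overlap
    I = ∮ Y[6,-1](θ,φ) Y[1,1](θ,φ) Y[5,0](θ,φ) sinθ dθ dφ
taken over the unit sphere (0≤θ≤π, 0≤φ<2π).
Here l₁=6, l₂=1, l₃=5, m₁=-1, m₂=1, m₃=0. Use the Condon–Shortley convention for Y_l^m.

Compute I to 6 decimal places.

Rules hold: Σm=0, L=12 even, 5≤5≤7.
N = 13·3·11 = 429
Δ = 2!·10!·0!/13! = 1/858
Racah Σ t=1..1: t=1:−1/14400 = -1/14400
⇒ 3j(6 1 5; 0 0 0)² = 6/143, sgn +1
Racah Σ t=2..2: t=2:+1/28800 = 1/28800
⇒ 3j(6 1 5; -1 1 0)² = 7/286, sgn -1
4πI² = N·(3j₀)²·(3jₘ)² = 63/143
I = -1·√(0.440559/4π) = -0.18723944

-0.187239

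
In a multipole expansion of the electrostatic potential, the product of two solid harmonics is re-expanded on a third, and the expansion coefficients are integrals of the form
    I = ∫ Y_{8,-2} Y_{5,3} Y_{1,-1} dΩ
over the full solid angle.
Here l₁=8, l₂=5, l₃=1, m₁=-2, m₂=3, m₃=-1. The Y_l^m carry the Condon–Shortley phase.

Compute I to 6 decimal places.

triangle: need 3≤l₃≤13, have 1; I=0

0.000000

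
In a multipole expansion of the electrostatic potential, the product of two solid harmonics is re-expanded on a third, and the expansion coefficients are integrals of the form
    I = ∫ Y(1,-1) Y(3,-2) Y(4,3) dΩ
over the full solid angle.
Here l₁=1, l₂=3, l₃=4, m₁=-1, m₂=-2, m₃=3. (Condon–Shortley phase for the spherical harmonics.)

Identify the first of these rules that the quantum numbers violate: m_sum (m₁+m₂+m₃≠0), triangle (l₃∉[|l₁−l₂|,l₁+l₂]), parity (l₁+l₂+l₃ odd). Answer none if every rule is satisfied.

none

azimuthal sum: -1 − 2 + 3 = 0  ✓
2 ≤ 4 ≤ 4 (triangle on l)  ✓
L = 1 + 3 + 4 = 8 (even)  ✓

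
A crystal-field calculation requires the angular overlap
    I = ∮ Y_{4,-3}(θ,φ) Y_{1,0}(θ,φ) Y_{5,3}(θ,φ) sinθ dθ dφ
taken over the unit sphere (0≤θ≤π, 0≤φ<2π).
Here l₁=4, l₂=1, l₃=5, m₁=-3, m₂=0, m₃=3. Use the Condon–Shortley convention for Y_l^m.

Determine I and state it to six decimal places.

Rules hold: Σm=0, L=10 even, 3≤5≤5.
N = 9·3·11 = 297
Δ = 0!·8!·2!/11! = 1/495
Racah Σ t=0..0: t=0:+1/576 = 1/576
⇒ 3j(4 1 5; 0 0 0)² = 5/99, sgn -1
Racah Σ t=0..0: t=0:+1/5040 = 1/5040
⇒ 3j(4 1 5; -3 0 3)² = 16/495, sgn +1
4πI² = N·(3j₀)²·(3jₘ)² = 16/33
I = -1·√(0.484848/4π) = -0.19642560

-0.196426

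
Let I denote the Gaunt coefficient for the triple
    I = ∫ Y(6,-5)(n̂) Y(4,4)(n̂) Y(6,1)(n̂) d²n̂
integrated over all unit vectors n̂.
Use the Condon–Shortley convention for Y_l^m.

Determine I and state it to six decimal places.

-0.102536

Checks pass: Σm=0; 16 even; l₃=6∈[2,10].
(2·6+1)(2·4+1)(2·6+1) = 1521
Δ: 4! 8! 4! / 17! → 1/15315300
sum: t=0:+1/829440 t=1:−1/25920 t=2:+1/9216 t=3:−1/25920 t=4:+1/829440 = 7/207360
3j²(6 4 6; 0 0 0) = Δ·Π!·Σ² = 28/2431  (sign +1)
sum: t=4:+1/2903040 = 1/2903040
3j²(6 4 6; -5 4 1) = Δ·Π!·Σ² = 5/663  (sign -1)
combine: 4πI² = 1521·28/2431·5/663 = 420/3179
take √, sign -1: I = -0.10253555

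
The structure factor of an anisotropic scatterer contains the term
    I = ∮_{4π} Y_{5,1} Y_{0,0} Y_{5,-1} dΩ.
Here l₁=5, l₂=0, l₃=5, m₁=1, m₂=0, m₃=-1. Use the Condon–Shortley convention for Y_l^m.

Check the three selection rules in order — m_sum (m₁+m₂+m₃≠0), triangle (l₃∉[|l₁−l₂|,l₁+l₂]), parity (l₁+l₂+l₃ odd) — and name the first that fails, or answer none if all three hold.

Σmᵢ = 0  ✓
l₃∈[|l₁−l₂|,l₁+l₂]=[5,5], have l₃=5  ✓
Σlᵢ = 10 ⇒ even  ✓

none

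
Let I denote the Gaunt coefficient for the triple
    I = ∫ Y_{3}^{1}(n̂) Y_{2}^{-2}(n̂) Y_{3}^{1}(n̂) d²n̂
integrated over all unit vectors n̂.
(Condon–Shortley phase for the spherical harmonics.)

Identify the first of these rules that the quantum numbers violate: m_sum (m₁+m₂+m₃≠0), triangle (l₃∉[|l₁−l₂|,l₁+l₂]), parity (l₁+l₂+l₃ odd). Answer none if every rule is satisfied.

none

azimuthal sum: 1 − 2 + 1 = 0  ✓
1 ≤ 3 ≤ 5 (triangle on l)  ✓
L = 3 + 2 + 3 = 8 (even)  ✓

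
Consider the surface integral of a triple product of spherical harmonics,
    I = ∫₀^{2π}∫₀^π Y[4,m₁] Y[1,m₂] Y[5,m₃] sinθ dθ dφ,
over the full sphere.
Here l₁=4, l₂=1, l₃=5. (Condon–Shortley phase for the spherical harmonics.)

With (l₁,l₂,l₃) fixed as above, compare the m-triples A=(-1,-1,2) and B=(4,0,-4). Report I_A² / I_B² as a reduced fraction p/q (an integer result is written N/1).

7/3

Same 4,1,5: normalisation and zero-m 3j drop out of the ratio.
A: Δ: 0! 8! 2! / 11! → 1/495; sum: t=0:+1/1440 = 1/1440; 3j²(4 1 5; -1 -1 2) = Δ·Π!·Σ² = 7/165  (sign -1)
B: Δ: 0! 8! 2! / 11! → 1/495; sum: t=0:+1/40320 = 1/40320; 3j²(4 1 5; 4 0 -4) = Δ·Π!·Σ² = 1/55  (sign -1)
I_A²/I_B² = (7/165)/(1/55) = 7/3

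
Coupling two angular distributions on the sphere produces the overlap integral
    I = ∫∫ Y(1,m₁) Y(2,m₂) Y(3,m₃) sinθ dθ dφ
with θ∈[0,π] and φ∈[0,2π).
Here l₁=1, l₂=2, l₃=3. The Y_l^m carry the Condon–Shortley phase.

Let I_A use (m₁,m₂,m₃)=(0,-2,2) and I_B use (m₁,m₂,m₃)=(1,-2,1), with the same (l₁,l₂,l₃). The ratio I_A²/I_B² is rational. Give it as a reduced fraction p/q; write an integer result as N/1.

Shared (l₁,l₂,l₃)=(1,2,3): N and (l;000)² cancel in I_A²/I_B².
A: Δ = 0!·2!·4!/7! = 1/105; Racah Σ t=0..0: t=0:+1/24 = 1/24; ⇒ 3j(1 2 3; 0 -2 2)² = 1/21, sgn -1
B: Δ = 0!·2!·4!/7! = 1/105; Racah Σ t=0..0: t=0:+1/48 = 1/48; ⇒ 3j(1 2 3; 1 -2 1)² = 1/105, sgn +1
I_A²/I_B² = (1/21)/(1/105) = 5/1

5/1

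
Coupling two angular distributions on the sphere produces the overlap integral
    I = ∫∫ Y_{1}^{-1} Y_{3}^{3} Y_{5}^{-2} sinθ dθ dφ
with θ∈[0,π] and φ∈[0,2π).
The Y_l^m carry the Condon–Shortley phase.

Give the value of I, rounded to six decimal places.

l₃=5 ∉ [2,4] — triangle fails ⇒ I = 0

0.000000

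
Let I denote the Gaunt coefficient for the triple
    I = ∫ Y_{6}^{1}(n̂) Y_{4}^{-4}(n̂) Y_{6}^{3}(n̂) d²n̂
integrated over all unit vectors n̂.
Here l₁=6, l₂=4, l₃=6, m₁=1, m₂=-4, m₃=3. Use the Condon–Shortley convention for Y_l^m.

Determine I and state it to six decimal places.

-0.167630

Checks pass: Σm=0; 16 even; l₃=6∈[2,10].
(2·6+1)(2·4+1)(2·6+1) = 1521
Δ: 4! 8! 4! / 17! → 1/15315300
sum: t=0:+1/829440 t=1:−1/25920 t=2:+1/9216 t=3:−1/25920 t=4:+1/829440 = 7/207360
3j²(6 4 6; 0 0 0) = Δ·Π!·Σ² = 28/2431  (sign +1)
sum: t=0:+1/414720 = 1/414720
3j²(6 4 6; 1 -4 3) = Δ·Π!·Σ² = 49/2431  (sign -1)
combine: 4πI² = 1521·28/2431·49/2431 = 12348/34969
take √, sign -1: I = -0.16763001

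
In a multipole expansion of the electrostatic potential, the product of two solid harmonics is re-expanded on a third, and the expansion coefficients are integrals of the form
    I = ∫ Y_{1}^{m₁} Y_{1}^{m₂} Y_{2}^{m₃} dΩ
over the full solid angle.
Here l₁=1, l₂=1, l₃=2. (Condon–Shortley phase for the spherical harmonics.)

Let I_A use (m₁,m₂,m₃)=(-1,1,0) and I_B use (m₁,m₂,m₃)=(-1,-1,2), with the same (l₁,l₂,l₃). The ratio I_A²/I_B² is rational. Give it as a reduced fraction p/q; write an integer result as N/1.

1/6

Shared (l₁,l₂,l₃)=(1,1,2): N and (l;000)² cancel in I_A²/I_B².
A: Δ = 0!·2!·2!/5! = 1/30; Racah Σ t=0..0: t=0:+1/4 = 1/4; ⇒ 3j(1 1 2; -1 1 0)² = 1/30, sgn +1
B: Δ = 0!·2!·2!/5! = 1/30; Racah Σ t=0..0: t=0:+1/4 = 1/4; ⇒ 3j(1 1 2; -1 -1 2)² = 1/5, sgn +1
I_A²/I_B² = (1/30)/(1/5) = 1/6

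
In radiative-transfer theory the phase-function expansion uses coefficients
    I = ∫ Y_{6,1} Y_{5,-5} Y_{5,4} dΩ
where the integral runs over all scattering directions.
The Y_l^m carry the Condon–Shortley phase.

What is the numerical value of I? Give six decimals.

-0.094319

m-sum 0 ✓  L=16 even ✓  1≤5≤11 ✓
Π(2lᵢ+1) = 13×11×11 = 1573
triangle coeff Δ(6,5,5) = 1/28588560
Σ_t [1,5]: t=1:−1/345600 t=2:+1/13824 t=3:−1/5184 t=4:+1/13824 t=5:−1/345600 = -7/129600
(3j)²=80/7293 [(6 5 5; 0 0 0)], sign=+1
Σ_t [0,0]: t=0:+1/2073600 = 1/2073600
(3j)²=63/9724 [(6 5 5; 1 -5 4)], sign=-1
⇒ 4πI² = 420/3757
I = (-1)√(420/3757/(4π)) = -0.09431898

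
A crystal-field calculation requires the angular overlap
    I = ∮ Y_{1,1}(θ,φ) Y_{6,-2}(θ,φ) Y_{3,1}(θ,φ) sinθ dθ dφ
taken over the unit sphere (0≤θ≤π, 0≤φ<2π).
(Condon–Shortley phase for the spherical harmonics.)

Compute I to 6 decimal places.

l₃=3 ∉ [5,7] — triangle fails ⇒ I = 0

0.000000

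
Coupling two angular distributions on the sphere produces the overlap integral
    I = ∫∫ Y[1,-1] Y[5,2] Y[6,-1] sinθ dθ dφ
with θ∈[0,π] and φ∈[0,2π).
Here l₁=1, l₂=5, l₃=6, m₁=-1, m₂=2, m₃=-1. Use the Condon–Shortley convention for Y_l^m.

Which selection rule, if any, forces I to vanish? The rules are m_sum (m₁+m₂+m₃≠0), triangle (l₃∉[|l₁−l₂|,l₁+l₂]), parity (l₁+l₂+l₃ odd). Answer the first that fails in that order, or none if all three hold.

none

m₁+m₂+m₃ = -1 + 2 − 1 = 0  ✓
triangle: |1−5|=4 ≤ l₃=6 ≤ 1+5=6  ✓
parity: l₁+l₂+l₃ = 12 is even  ✓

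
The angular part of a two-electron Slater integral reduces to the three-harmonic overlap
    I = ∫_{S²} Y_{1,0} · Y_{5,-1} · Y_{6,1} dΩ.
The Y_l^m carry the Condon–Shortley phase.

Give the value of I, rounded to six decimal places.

Rules hold: Σm=0, L=12 even, 4≤6≤6.
N = 3·11·13 = 429
Δ = 0!·2!·10!/13! = 1/858
Racah Σ t=0..0: t=0:+1/14400 = 1/14400
⇒ 3j(1 5 6; 0 0 0)² = 6/143, sgn +1
Racah Σ t=0..0: t=0:+1/17280 = 1/17280
⇒ 3j(1 5 6; 0 -1 1)² = 35/858, sgn -1
4πI² = N·(3j₀)²·(3jₘ)² = 105/143
I = -1·√(0.734266/4π) = -0.24172507

-0.241725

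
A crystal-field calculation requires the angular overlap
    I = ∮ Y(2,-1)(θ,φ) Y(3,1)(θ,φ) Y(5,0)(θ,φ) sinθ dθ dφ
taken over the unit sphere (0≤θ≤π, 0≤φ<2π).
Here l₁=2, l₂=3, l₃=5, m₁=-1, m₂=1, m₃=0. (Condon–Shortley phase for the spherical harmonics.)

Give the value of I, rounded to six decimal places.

0.169433

Checks pass: Σm=0; 10 even; l₃=5∈[1,5].
(2·2+1)(2·3+1)(2·5+1) = 385
Δ: 0! 4! 6! / 11! → 1/2310
sum: t=0:+1/144 = 1/144
3j²(2 3 5; 0 0 0) = Δ·Π!·Σ² = 10/231  (sign -1)
sum: t=0:+1/288 = 1/288
3j²(2 3 5; -1 1 0) = Δ·Π!·Σ² = 5/231  (sign -1)
combine: 4πI² = 385·10/231·5/231 = 250/693
take √, sign +1: I = 0.16943318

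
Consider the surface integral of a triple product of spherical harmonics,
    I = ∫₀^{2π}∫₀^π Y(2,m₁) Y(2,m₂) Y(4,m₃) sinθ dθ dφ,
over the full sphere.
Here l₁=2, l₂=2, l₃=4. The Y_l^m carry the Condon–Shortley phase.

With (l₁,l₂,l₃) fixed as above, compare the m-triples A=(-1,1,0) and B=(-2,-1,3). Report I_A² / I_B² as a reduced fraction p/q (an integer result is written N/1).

16/35

l's match ⇒ only the (l;m) 3-j factors differ between A and B.
A: triangle coeff Δ(2,2,4) = 1/630; Σ_t [0,0]: t=0:+1/36 = 1/36; (3j)²=8/315 [(2 2 4; -1 1 0)], sign=+1
B: triangle coeff Δ(2,2,4) = 1/630; Σ_t [0,0]: t=0:+1/144 = 1/144; (3j)²=1/18 [(2 2 4; -2 -1 3)], sign=-1
I_A²/I_B² = (8/315)/(1/18) = 16/35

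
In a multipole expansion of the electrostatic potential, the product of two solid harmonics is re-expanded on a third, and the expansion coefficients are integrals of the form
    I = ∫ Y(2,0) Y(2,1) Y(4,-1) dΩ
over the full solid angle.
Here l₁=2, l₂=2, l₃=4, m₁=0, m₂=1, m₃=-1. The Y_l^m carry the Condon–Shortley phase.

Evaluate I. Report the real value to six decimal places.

-0.220728

m-sum 0 ✓  L=8 even ✓  0≤4≤4 ✓
Π(2lᵢ+1) = 5×5×9 = 225
triangle coeff Δ(2,2,4) = 1/630
Σ_t [0,0]: t=0:+1/16 = 1/16
(3j)²=2/35 [(2 2 4; 0 0 0)], sign=+1
Σ_t [0,0]: t=0:+1/24 = 1/24
(3j)²=1/21 [(2 2 4; 0 1 -1)], sign=-1
⇒ 4πI² = 30/49
I = (-1)√(30/49/(4π)) = -0.22072812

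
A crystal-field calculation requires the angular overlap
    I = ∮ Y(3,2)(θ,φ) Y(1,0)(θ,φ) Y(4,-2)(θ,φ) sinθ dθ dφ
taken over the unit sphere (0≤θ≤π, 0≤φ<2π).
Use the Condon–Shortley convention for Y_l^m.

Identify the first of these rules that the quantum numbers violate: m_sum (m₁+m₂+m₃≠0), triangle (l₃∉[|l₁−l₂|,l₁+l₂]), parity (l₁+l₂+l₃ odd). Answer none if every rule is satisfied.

none

azimuthal sum: 2 + 0 − 2 = 0  ✓
2 ≤ 4 ≤ 4 (triangle on l)  ✓
L = 3 + 1 + 4 = 8 (even)  ✓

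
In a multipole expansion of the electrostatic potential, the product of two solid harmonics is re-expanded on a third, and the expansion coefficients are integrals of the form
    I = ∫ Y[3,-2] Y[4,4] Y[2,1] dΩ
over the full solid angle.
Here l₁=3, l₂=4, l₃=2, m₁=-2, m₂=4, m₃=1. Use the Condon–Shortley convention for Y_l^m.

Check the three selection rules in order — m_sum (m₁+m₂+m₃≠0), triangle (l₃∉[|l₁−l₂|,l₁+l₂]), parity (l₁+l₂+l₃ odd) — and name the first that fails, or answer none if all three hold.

m_sum

azimuthal sum: -2 + 4 + 1 = 3  ✗
1 ≤ 2 ≤ 7 (triangle on l)
L = 3 + 4 + 2 = 9 (odd)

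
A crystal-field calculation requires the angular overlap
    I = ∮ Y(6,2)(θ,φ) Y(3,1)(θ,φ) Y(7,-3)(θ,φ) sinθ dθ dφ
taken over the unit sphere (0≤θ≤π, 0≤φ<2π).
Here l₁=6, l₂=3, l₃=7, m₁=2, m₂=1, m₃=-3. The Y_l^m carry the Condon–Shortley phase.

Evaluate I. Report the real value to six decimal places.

-0.150285

Checks pass: Σm=0; 16 even; l₃=7∈[3,9].
(2·6+1)(2·3+1)(2·7+1) = 1365
Δ: 2! 10! 4! / 17! → 1/2042040
sum: t=0:+1/207360 t=1:−1/57600 t=2:+1/207360 = -1/129600
3j²(6 3 7; 0 0 0) = Δ·Π!·Σ² = 168/12155  (sign +1)
sum: t=0:+1/829440 t=1:−1/181440 t=2:+1/645120 = -1/362880
3j²(6 3 7; 2 1 -3) = Δ·Π!·Σ² = 256/17017  (sign -1)
combine: 4πI² = 1365·168/12155·256/17017 = 129024/454597
take √, sign -1: I = -0.15028548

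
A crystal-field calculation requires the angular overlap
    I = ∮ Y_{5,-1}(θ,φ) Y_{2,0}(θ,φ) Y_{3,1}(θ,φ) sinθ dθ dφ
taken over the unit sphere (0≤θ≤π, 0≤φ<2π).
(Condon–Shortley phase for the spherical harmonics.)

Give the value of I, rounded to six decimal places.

m-sum 0 ✓  L=10 even ✓  3≤3≤7 ✓
Π(2lᵢ+1) = 11×5×7 = 385
triangle coeff Δ(5,2,3) = 1/2310
Σ_t [2,2]: t=2:+1/144 = 1/144
(3j)²=10/231 [(5 2 3; 0 0 0)], sign=-1
Σ_t [2,2]: t=2:+1/192 = 1/192
(3j)²=3/77 [(5 2 3; -1 0 1)], sign=+1
⇒ 4πI² = 50/77
I = (-1)√(50/77/(4π)) = -0.22731846

-0.227318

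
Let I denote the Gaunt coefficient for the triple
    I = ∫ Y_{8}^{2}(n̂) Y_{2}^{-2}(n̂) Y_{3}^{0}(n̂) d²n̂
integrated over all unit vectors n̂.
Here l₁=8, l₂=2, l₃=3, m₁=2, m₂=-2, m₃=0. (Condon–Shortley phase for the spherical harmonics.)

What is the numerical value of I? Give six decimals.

0.000000

triangle: need 6≤l₃≤10, have 3; I=0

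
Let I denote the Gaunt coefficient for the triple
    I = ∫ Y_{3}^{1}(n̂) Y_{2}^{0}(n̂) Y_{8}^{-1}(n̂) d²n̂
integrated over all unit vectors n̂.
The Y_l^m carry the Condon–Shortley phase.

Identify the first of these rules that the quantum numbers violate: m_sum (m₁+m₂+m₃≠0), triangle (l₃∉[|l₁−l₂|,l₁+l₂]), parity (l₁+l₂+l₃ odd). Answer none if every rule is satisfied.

Σmᵢ = 0  ✓
l₃∈[|l₁−l₂|,l₁+l₂]=[1,5], have l₃=8  ✗
Σlᵢ = 13 ⇒ odd

triangle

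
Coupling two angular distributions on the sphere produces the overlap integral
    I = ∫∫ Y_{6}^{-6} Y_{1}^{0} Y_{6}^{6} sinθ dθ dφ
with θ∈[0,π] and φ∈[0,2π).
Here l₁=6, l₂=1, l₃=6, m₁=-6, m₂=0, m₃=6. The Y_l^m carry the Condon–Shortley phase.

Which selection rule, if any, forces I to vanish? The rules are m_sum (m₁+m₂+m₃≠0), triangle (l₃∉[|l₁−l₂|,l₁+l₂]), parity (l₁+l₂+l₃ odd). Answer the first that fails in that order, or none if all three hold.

azimuthal sum: -6 + 0 + 6 = 0  ✓
5 ≤ 6 ≤ 7 (triangle on l)  ✓
L = 6 + 1 + 6 = 13 (odd)  ✗

parity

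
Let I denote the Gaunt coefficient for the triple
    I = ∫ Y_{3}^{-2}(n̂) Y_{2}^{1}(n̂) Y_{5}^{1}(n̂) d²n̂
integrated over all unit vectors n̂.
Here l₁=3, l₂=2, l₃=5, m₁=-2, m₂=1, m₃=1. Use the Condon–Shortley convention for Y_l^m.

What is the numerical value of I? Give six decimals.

m-sum 0 ✓  L=10 even ✓  1≤5≤5 ✓
Π(2lᵢ+1) = 7×5×11 = 385
triangle coeff Δ(3,2,5) = 1/2310
Σ_t [0,0]: t=0:+1/144 = 1/144
(3j)²=10/231 [(3 2 5; 0 0 0)], sign=-1
Σ_t [0,0]: t=0:+1/720 = 1/720
(3j)²=4/385 [(3 2 5; -2 1 1)], sign=+1
⇒ 4πI² = 40/231
I = (-1)√(40/231/(4π)) = -0.11738675

-0.117387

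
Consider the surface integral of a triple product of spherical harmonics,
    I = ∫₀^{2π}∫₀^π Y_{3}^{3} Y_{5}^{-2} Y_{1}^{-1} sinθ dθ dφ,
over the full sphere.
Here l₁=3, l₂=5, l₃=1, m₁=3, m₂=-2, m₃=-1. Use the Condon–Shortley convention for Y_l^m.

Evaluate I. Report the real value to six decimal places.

triangle: need 2≤l₃≤8, have 1; I=0

0.000000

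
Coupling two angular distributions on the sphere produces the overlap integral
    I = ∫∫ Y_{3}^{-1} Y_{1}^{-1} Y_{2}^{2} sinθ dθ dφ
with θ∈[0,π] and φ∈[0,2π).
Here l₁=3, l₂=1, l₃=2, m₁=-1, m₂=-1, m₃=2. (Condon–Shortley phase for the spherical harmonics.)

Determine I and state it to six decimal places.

-0.082589

Checks pass: Σm=0; 6 even; l₃=2∈[2,4].
(2·3+1)(2·1+1)(2·2+1) = 105
Δ: 2! 4! 0! / 7! → 1/105
sum: t=1:−1/4 = -1/4
3j²(3 1 2; 0 0 0) = Δ·Π!·Σ² = 3/35  (sign -1)
sum: t=0:+1/48 = 1/48
3j²(3 1 2; -1 -1 2) = Δ·Π!·Σ² = 1/105  (sign +1)
combine: 4πI² = 105·3/35·1/105 = 3/35
take √, sign -1: I = -0.08258890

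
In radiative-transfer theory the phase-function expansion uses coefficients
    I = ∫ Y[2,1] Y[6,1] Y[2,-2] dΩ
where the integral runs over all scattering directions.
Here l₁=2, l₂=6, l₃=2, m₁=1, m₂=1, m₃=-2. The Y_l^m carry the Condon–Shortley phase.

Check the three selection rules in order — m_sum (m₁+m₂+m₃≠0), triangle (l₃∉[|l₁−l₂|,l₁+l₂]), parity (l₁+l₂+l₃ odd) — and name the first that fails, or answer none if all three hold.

Σmᵢ = 0  ✓
l₃∈[|l₁−l₂|,l₁+l₂]=[4,8], have l₃=2  ✗
Σlᵢ = 10 ⇒ even

triangle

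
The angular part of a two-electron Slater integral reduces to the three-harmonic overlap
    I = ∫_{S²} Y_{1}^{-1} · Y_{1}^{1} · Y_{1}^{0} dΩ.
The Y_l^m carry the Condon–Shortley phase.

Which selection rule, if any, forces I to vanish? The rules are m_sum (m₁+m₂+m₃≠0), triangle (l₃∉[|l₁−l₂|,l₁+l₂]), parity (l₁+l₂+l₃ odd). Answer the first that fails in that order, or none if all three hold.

parity

Σmᵢ = 0  ✓
l₃∈[|l₁−l₂|,l₁+l₂]=[0,2], have l₃=1  ✓
Σlᵢ = 3 ⇒ odd  ✗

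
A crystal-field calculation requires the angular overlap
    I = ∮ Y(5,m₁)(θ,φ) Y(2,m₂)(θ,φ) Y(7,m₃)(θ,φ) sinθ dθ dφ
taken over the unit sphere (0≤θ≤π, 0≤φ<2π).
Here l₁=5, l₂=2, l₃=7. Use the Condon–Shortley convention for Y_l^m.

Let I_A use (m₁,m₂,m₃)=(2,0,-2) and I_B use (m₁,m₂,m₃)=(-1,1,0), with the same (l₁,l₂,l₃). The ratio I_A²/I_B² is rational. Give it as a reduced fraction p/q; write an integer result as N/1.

72/49

Same 5,2,7: normalisation and zero-m 3j drop out of the ratio.
A: Δ: 0! 10! 4! / 15! → 1/15015; sum: t=0:+1/120960 = 1/120960; 3j²(5 2 7; 2 0 -2) = Δ·Π!·Σ² = 24/1001  (sign -1)
B: Δ: 0! 10! 4! / 15! → 1/15015; sum: t=0:+1/103680 = 1/103680; 3j²(5 2 7; -1 1 0) = Δ·Π!·Σ² = 7/429  (sign -1)
I_A²/I_B² = (24/1001)/(7/429) = 72/49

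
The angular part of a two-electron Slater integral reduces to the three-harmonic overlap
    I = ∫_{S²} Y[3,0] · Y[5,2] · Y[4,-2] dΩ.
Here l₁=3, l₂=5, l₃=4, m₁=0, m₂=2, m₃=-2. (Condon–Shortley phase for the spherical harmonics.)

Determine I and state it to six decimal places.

0.022664

Checks pass: Σm=0; 12 even; l₃=4∈[2,8].
(2·3+1)(2·5+1)(2·4+1) = 693
Δ: 4! 2! 6! / 13! → 1/180180
sum: t=1:−1/576 t=2:+1/144 t=3:−1/576 = 1/288
3j²(3 5 4; 0 0 0) = Δ·Π!·Σ² = 20/1001  (sign +1)
sum: t=1:−1/8640 t=2:+1/480 t=3:−1/576 = 1/4320
3j²(3 5 4; 0 2 -2) = Δ·Π!·Σ² = 1/2145  (sign +1)
combine: 4πI² = 693·20/1001·1/2145 = 12/1859
take √, sign +1: I = 0.02266449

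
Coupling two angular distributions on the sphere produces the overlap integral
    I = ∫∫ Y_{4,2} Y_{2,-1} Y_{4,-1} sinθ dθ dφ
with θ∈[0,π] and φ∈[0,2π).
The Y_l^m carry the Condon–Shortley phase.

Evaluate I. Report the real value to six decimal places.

Rules hold: Σm=0, L=10 even, 2≤4≤6.
N = 9·5·9 = 405
Δ = 2!·6!·2!/11! = 1/13860
Racah Σ t=0..2: t=0:+1/192 t=1:−1/36 t=2:+1/192 = -5/288
⇒ 3j(4 2 4; 0 0 0)² = 20/693, sgn -1
Racah Σ t=0..1: t=0:+1/96 t=1:−1/240 = 1/160
⇒ 3j(4 2 4; 2 -1 -1)² = 27/1540, sgn -1
4πI² = N·(3j₀)²·(3jₘ)² = 1215/5929
I = +1·√(0.204925/4π) = 0.12770047

0.127700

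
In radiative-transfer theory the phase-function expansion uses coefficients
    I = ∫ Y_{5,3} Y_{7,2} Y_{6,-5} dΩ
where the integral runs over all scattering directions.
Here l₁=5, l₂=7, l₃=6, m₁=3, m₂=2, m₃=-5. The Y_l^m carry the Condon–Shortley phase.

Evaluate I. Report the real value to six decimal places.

0.153809

Rules hold: Σm=0, L=18 even, 2≤6≤12.
N = 11·15·13 = 2145
Δ = 6!·4!·8!/19! = 1/174594420
Racah Σ t=1..5: t=1:−1/4147200 t=2:+1/207360 t=3:−1/82944 t=4:+1/207360 t=5:−1/4147200 = -1/345600
⇒ 3j(5 7 6; 0 0 0)² = 420/46189, sgn -1
Racah Σ t=1..2: t=1:−1/29030400 t=2:+1/5806080 = 1/7257600
⇒ 3j(5 7 6; 3 2 -5)² = 64/4199, sgn -1
4πI² = N·(3j₀)²·(3jₘ)² = 403200/1356277
I = +1·√(0.297284/4π) = 0.15380878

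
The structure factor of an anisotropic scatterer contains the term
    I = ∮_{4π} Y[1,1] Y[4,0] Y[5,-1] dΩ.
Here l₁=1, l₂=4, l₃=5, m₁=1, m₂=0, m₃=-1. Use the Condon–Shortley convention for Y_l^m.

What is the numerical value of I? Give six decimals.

Checks pass: Σm=0; 10 even; l₃=5∈[3,5].
(2·1+1)(2·4+1)(2·5+1) = 297
Δ: 0! 2! 8! / 11! → 1/495
sum: t=0:+1/576 = 1/576
3j²(1 4 5; 0 0 0) = Δ·Π!·Σ² = 5/99  (sign -1)
sum: t=0:+1/1152 = 1/1152
3j²(1 4 5; 1 0 -1) = Δ·Π!·Σ² = 1/33  (sign +1)
combine: 4πI² = 297·5/99·1/33 = 5/11
take √, sign -1: I = -0.19018827

-0.190188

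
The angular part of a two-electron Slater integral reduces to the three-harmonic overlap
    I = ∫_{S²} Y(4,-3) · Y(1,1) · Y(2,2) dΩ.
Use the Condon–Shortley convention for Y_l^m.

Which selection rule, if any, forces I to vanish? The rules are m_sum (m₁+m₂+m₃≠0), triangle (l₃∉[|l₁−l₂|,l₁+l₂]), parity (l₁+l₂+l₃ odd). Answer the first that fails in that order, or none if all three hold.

azimuthal sum: -3 + 1 + 2 = 0  ✓
3 ≤ 2 ≤ 5 (triangle on l)  ✗
L = 4 + 1 + 2 = 7 (odd)

triangle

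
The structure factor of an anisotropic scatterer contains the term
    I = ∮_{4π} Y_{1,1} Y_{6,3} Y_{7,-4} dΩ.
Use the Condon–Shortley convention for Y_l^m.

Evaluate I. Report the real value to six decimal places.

0.259489

m-sum 0 ✓  L=14 even ✓  5≤7≤7 ✓
Π(2lᵢ+1) = 3×13×15 = 585
triangle coeff Δ(1,6,7) = 1/1365
Σ_t [0,0]: t=0:+1/518400 = 1/518400
(3j)²=7/195 [(1 6 7; 0 0 0)], sign=-1
Σ_t [0,0]: t=0:+1/4354560 = 1/4354560
(3j)²=11/273 [(1 6 7; 1 3 -4)], sign=-1
⇒ 4πI² = 11/13
I = (+1)√(11/13/(4π)) = 0.25948947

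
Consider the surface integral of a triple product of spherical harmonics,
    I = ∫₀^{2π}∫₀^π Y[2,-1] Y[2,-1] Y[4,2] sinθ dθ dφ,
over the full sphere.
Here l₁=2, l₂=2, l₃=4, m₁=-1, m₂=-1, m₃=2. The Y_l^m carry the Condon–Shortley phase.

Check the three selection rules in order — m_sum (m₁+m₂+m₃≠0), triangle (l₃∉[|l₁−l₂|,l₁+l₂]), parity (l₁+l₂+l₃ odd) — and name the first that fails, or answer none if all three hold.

Σmᵢ = 0  ✓
l₃∈[|l₁−l₂|,l₁+l₂]=[0,4], have l₃=4  ✓
Σlᵢ = 8 ⇒ even  ✓

none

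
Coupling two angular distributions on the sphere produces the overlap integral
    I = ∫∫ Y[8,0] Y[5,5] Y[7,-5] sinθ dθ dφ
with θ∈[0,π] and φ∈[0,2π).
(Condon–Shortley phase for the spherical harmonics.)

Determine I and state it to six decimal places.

0.078834

Rules hold: Σm=0, L=20 even, 3≤7≤13.
N = 17·11·15 = 2805
Δ = 6!·10!·4!/21! = 1/814773960
Racah Σ t=1..5: t=1:−1/87091200 t=2:+1/4976640 t=3:−1/2073600 t=4:+1/4976640 t=5:−1/87091200 = -1/9676800
⇒ 3j(8 5 7; 0 0 0)² = 360/46189, sgn +1
Racah Σ t=6..6: t=6:+1/1393459200 = 1/1393459200
⇒ 3j(8 5 7; 0 5 -5)² = 15/4199, sgn +1
4πI² = N·(3j₀)²·(3jₘ)² = 81000/1037153
I = +1·√(0.0780984/4π) = 0.07883447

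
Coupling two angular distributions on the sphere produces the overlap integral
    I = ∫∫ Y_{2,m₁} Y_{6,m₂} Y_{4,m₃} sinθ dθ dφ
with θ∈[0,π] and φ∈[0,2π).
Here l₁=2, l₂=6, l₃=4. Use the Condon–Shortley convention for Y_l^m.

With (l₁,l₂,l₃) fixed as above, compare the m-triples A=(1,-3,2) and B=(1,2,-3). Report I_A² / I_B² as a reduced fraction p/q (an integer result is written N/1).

Shared (l₁,l₂,l₃)=(2,6,4): N and (l;000)² cancel in I_A²/I_B².
A: Δ = 4!·0!·8!/13! = 1/6435; Racah Σ t=1..1: t=1:−1/8640 = -1/8640; ⇒ 3j(2 6 4; 1 -3 2)² = 28/715, sgn -1
B: Δ = 4!·0!·8!/13! = 1/6435; Racah Σ t=1..1: t=1:−1/30240 = -1/30240; ⇒ 3j(2 6 4; 1 2 -3)² = 32/6435, sgn +1
I_A²/I_B² = (28/715)/(32/6435) = 63/8

63/8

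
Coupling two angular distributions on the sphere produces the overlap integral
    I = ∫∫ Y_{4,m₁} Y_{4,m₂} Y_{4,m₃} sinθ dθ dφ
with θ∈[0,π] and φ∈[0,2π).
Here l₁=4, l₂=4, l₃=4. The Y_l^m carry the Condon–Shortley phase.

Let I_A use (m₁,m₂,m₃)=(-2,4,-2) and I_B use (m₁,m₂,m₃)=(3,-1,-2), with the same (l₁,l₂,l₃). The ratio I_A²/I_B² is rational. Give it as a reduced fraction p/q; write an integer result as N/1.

9/1

l's match ⇒ only the (l;m) 3-j factors differ between A and B.
A: triangle coeff Δ(4,4,4) = 1/450450; Σ_t [4,4]: t=4:+1/2304 = 1/2304; (3j)²=5/143 [(4 4 4; -2 4 -2)], sign=+1
B: triangle coeff Δ(4,4,4) = 1/450450; Σ_t [0,1]: t=0:+1/864 t=1:−1/576 = -1/1728; (3j)²=5/1287 [(4 4 4; 3 -1 -2)], sign=-1
I_A²/I_B² = (5/143)/(5/1287) = 9/1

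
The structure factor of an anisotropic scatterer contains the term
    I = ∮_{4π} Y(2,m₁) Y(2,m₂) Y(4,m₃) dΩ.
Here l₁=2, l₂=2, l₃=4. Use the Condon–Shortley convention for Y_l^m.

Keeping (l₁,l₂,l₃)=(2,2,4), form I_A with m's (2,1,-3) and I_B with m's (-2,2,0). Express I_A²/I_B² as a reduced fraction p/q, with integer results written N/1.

Shared (l₁,l₂,l₃)=(2,2,4): N and (l;000)² cancel in I_A²/I_B².
A: Δ = 0!·4!·4!/9! = 1/630; Racah Σ t=0..0: t=0:+1/144 = 1/144; ⇒ 3j(2 2 4; 2 1 -3)² = 1/18, sgn -1
B: Δ = 0!·4!·4!/9! = 1/630; Racah Σ t=0..0: t=0:+1/576 = 1/576; ⇒ 3j(2 2 4; -2 2 0)² = 1/630, sgn +1
I_A²/I_B² = (1/18)/(1/630) = 35/1

35/1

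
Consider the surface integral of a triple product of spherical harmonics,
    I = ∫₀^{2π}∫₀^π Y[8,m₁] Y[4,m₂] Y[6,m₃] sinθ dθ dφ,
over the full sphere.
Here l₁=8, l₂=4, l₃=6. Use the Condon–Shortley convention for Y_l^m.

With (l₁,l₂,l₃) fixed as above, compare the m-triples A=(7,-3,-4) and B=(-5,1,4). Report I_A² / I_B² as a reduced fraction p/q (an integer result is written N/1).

2401/5

Same 8,4,6: normalisation and zero-m 3j drop out of the ratio.
A: Δ: 6! 10! 2! / 19! → 1/23279256; sum: t=0:+1/261273600 t=1:−1/870912000 = 1/373248000; 3j²(8 4 6; 7 -3 -4) = Δ·Π!·Σ² = 343/23256  (sign +1)
B: Δ: 6! 10! 2! / 19! → 1/23279256; sum: t=3:−1/261273600 t=4:+1/17418240 t=5:−1/19353600 = 1/522547200; 3j²(8 4 6; -5 1 4) = Δ·Π!·Σ² = 5/162792  (sign +1)
I_A²/I_B² = (343/23256)/(5/162792) = 2401/5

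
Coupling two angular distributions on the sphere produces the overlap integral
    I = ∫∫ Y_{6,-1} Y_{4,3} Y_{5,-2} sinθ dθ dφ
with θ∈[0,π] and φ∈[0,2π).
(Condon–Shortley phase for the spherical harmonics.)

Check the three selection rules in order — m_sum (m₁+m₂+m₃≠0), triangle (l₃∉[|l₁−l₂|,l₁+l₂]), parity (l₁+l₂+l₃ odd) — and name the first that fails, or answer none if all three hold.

parity

Σmᵢ = 0  ✓
l₃∈[|l₁−l₂|,l₁+l₂]=[2,10], have l₃=5  ✓
Σlᵢ = 15 ⇒ odd  ✗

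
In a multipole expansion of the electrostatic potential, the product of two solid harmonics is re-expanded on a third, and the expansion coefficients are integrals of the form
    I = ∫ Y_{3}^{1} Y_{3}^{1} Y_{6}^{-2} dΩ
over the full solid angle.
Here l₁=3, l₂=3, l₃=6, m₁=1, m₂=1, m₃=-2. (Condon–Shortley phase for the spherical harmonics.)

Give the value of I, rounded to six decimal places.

m-sum 0 ✓  L=12 even ✓  0≤6≤6 ✓
Π(2lᵢ+1) = 7×7×13 = 637
triangle coeff Δ(3,3,6) = 1/12012
Σ_t [0,0]: t=0:+1/1296 = 1/1296
(3j)²=100/3003 [(3 3 6; 0 0 0)], sign=+1
Σ_t [0,0]: t=0:+1/2304 = 1/2304
(3j)²=5/143 [(3 3 6; 1 1 -2)], sign=+1
⇒ 4πI² = 3500/4719
I = (+1)√(3500/4719/(4π)) = 0.24294284

0.242943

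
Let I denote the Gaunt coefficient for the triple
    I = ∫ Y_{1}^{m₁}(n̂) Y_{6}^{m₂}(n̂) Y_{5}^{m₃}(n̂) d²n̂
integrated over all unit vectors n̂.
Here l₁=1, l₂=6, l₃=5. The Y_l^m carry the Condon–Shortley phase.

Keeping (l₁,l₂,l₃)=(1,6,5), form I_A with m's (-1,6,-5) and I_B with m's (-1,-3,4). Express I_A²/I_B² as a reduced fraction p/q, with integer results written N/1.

22/1

Same 1,6,5: normalisation and zero-m 3j drop out of the ratio.
A: Δ: 2! 0! 10! / 13! → 1/858; sum: t=2:+1/7257600 = 1/7257600; 3j²(1 6 5; -1 6 -5) = Δ·Π!·Σ² = 1/13  (sign +1)
B: Δ: 2! 0! 10! / 13! → 1/858; sum: t=2:+1/725760 = 1/725760; 3j²(1 6 5; -1 -3 4) = Δ·Π!·Σ² = 1/286  (sign -1)
I_A²/I_B² = (1/13)/(1/286) = 22/1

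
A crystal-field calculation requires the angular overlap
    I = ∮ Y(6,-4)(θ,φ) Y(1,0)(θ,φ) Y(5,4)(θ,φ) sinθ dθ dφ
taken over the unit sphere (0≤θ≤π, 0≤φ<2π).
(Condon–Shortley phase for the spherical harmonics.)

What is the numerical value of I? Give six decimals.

m-sum 0 ✓  L=12 even ✓  5≤5≤7 ✓
Π(2lᵢ+1) = 13×3×11 = 429
triangle coeff Δ(6,1,5) = 1/858
Σ_t [1,1]: t=1:−1/14400 = -1/14400
(3j)²=6/143 [(6 1 5; 0 0 0)], sign=+1
Σ_t [1,1]: t=1:−1/362880 = -1/362880
(3j)²=10/429 [(6 1 5; -4 0 4)], sign=+1
⇒ 4πI² = 60/143
I = (+1)√(60/143/(4π)) = 0.18272698

0.182727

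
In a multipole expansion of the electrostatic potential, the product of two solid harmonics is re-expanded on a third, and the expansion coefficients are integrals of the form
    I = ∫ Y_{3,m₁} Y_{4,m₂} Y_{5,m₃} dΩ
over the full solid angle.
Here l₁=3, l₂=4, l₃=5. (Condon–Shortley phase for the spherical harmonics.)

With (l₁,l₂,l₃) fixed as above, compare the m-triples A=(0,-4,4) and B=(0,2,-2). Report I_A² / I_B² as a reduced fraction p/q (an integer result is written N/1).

84/1

l's match ⇒ only the (l;m) 3-j factors differ between A and B.
A: triangle coeff Δ(3,4,5) = 1/180180; Σ_t [0,0]: t=0:+1/8640 = 1/8640; (3j)²=28/715 [(3 4 5; 0 -4 4)], sign=-1
B: triangle coeff Δ(3,4,5) = 1/180180; Σ_t [0,2]: t=0:+1/8640 t=1:−1/480 t=2:+1/576 = -1/4320; (3j)²=1/2145 [(3 4 5; 0 2 -2)], sign=+1
I_A²/I_B² = (28/715)/(1/2145) = 84/1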